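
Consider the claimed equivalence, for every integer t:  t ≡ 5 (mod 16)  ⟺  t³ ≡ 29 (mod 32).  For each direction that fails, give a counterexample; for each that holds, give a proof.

(⟹) This fails: take t = 21. Then 21 ≡ 5 (mod 16), but 21³ = 9261 ≡ 13 (mod 32), not 29.

(⟸) Conversely, the residues r modulo 32 with r³ ≡ 29 (mod 32) are exactly {5}, and each is ≡ 5 (mod 16).

Not equivalent: only (⇐) holds.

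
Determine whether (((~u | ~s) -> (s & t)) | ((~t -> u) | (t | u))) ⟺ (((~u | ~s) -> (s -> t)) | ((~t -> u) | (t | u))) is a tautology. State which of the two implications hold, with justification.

Not equivalent: only (⇒) holds.

(⇒) Assume the antecedent. If u is true, the consequent reduces to true regardless of the other variables. If u is false, the antecedent forces (u = F, t = T, s = F) or (u = F, t = T, s = T), and the consequent holds there. Either way the consequent holds.

(⇐) This fails. Under u = F, t = F, s = F, the left side is false but the right side is true.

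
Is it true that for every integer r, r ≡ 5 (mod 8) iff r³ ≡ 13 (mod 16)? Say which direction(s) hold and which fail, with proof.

(⇒) fails; (⇐) holds.

(⟹) This fails: take r = 13. Then 13 ≡ 5 (mod 8), but 13³ = 2197 ≡ 5 (mod 16), not 13.

(⟸) Conversely, the residues r modulo 16 with r³ ≡ 13 (mod 16) are exactly {5}, and each is ≡ 5 (mod 8).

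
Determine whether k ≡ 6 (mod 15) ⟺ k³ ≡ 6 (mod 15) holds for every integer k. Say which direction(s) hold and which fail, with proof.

[⇒] Suppose k ≡ 6 (mod 15). Write k = 15j + 6. Then (15j + 6)³ = 3375j³ + 4050j² + 1620j + 216 = 15(225j³ + 270j² + 108j + 14) + 6, so k³ ≡ 6 (mod 15).

[⇐] Conversely, suppose k³ ≡ 6 (mod 15). The only residue r in {0, …, 14} with r³ ≡ 6 (mod 15) is r = 6, so k ≡ 6 (mod 15).

Equivalent; both directions hold.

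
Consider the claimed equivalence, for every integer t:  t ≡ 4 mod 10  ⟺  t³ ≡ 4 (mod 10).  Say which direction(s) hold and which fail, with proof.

(⟹) Suppose t ≡ 4 mod 10. Write t = 10j + 4. Then (10j + 4)³ = 1000j³ + 1200j² + 480j + 64 = 10(100j³ + 120j² + 48j + 6) + 4, so t³ ≡ 4 (mod 10).

(⟸) Conversely, suppose t³ ≡ 4 (mod 10). The only residue r in {0, …, 9} with r³ ≡ 4 (mod 10) is r = 4, so t ≡ 4 (mod 10).

Both directions hold.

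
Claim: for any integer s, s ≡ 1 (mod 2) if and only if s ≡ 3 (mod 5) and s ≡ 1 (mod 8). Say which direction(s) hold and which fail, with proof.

Only the reverse direction holds.

(→) This fails: s = 1 gives 1 ≡ 1 (mod 2) but 1 ≡ 1 (mod 5), so the conjunction on the right does not hold.

(←) Conversely, if s ≡ 3 (mod 5) and s ≡ 1 (mod 8), then by the Chinese remainder theorem s ≡ 33 (mod 40). Since 33 ≡ 1 (mod 2) and 2 ∣ 40, we get s ≡ 1 (mod 2).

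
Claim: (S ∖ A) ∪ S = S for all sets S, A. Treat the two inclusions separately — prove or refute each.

Both inclusions hold; the sets are equal.

Forward inclusion. Let x ∈ (S ∖ A) ∪ S. Then either x ∈ S and x ∉ A; or x ∈ S ∩ A. In each case x ∈ S, so (S ∖ A) ∪ S ⊆ S.

Reverse inclusion. Let x ∈ S. Then either x ∈ S and x ∉ A; or x ∈ S ∩ A. In each case x ∈ (S ∖ A) ∪ S, so S ⊆ (S ∖ A) ∪ S.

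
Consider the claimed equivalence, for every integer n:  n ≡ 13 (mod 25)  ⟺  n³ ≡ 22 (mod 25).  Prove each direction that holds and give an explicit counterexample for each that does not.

Both directions hold.

(⟹) Suppose n ≡ 13 (mod 25). Write n = 25j + 13. Then (25j + 13)³ = 15625j³ + 24375j² + 12675j + 2197 = 25(625j³ + 975j² + 507j + 87) + 22, so n³ ≡ 22 (mod 25).

(⟸) Conversely, suppose n³ ≡ 22 (mod 25). The only residue r in {0, …, 24} with r³ ≡ 22 (mod 25) is r = 13, so n ≡ 13 (mod 25).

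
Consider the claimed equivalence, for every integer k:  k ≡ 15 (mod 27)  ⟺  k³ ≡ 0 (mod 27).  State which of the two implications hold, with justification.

Only the forward direction holds.

(⇒) Suppose k ≡ 15 (mod 27). Write k = 27j + 15. Then (27j + 15)³ = 19683j³ + 32805j² + 18225j + 3375 = 27(729j³ + 1215j² + 675j + 125) + 0, so k³ ≡ 0 (mod 27).

(⇐) This fails: take k = 0. Then 0³ = 0 ≡ 0 (mod 27), yet 0 ≡ 0 (mod 27), not 15.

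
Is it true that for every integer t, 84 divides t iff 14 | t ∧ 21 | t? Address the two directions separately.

[⇒] If 84 ∣ t, write t = 84q. Since 84 = 6·14, t = 14·(6q), so 14 ∣ t; and since 84 = 4·21, t = 21·(4q), so 21 ∣ t.

[⇐] This fails: take t = 42. Both 14 ∣ 42 and 21 ∣ 42, yet 42 is not a multiple of 84 (since 42 = 0·84 + 42), so 84 ∤ 42.

The forward direction holds; the converse fails.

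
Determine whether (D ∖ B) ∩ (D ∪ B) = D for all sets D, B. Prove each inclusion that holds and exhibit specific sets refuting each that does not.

Only the forward inclusion holds.

Reverse inclusion. This inclusion fails. Take D = {1}, B = {1}; then 1 ∈ D but 1 ∉ (D ∖ B) ∩ (D ∪ B).

Forward inclusion. Let x ∈ (D ∖ B) ∩ (D ∪ B). Then x ∈ D and x ∉ B, from which x ∈ D.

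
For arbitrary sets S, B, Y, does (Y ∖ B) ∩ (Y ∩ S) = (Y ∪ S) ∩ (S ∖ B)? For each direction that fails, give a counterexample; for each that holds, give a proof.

Only the forward inclusion holds.

Forward inclusion. Let x ∈ (Y ∖ B) ∩ (Y ∩ S). Then x ∈ S ∩ Y and x ∉ B, from which x ∈ (Y ∪ S) ∩ (S ∖ B).

Reverse inclusion. This inclusion fails. Take S = {1}, B = ∅, Y = ∅; then 1 ∈ (Y ∪ S) ∩ (S ∖ B) but 1 ∉ (Y ∖ B) ∩ (Y ∩ S).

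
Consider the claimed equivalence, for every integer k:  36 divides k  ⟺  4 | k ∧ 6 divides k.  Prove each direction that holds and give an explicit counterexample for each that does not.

The forward direction holds; the converse fails.

(⟹) If 36 ∣ k, write k = 36q. Since 36 = 9·4, k = 4·(9q), so 4 ∣ k; and since 36 = 6·6, k = 6·(6q), so 6 ∣ k.

(⟸) This fails: take k = 12. Both 4 ∣ 12 and 6 ∣ 12, yet 12 is not a multiple of 36 (since 12 = 0·36 + 12), so 36 ∤ 12.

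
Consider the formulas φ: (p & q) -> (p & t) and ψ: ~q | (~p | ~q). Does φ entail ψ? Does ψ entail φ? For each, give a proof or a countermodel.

(⟸) Assume the antecedent. If q is true, the antecedent forces (q = T, t = F, p = F) or (q = T, t = T, p = F), and (p & q) -> (p & t) holds there. If q is false, (p & q) -> (p & t) reduces to true regardless of the other variables. Either way (p & q) -> (p & t) holds.

(⟹) This fails. Under q = T, t = T, p = T, the left side is true but the right side is false.

Only the converse holds.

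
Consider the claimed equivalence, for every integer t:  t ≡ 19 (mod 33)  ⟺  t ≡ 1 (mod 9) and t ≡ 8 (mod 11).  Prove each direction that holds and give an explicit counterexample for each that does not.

The forward direction fails; the converse holds.

Forward direction. This fails: t = 52 gives 52 ≡ 19 (mod 33) but 52 ≡ 7 (mod 9), so the conjunction on the right does not hold.

Converse. If t ≡ 1 (mod 9) and t ≡ 8 (mod 11), then by the Chinese remainder theorem t ≡ 19 (mod 99). Since 19 ≡ 19 (mod 33) and 33 ∣ 99, we get t ≡ 19 (mod 33).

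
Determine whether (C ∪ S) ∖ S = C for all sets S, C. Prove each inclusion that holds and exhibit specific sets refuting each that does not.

Only the forward inclusion holds.

(⟹) Let x ∈ (C ∪ S) ∖ S. Then x ∈ C and x ∉ S, from which x ∈ C.

(⟸) This inclusion fails. Take S = {1}, C = {1}; then 1 ∈ C but 1 ∉ (C ∪ S) ∖ S.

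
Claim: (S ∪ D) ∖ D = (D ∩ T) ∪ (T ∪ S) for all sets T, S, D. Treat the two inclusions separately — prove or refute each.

The sets are not equal: only the forward inclusion holds.

(⟹) Let x ∈ (S ∪ D) ∖ D. Then either x ∈ S and x ∉ T, D; or x ∈ T ∩ S and x ∉ D. In each case x ∈ (D ∩ T) ∪ (T ∪ S), so (S ∪ D) ∖ D ⊆ (D ∩ T) ∪ (T ∪ S).

(⟸) This inclusion fails. Take T = {1}, S = ∅, D = ∅; then 1 ∈ (D ∩ T) ∪ (T ∪ S) but 1 ∉ (S ∪ D) ∖ D.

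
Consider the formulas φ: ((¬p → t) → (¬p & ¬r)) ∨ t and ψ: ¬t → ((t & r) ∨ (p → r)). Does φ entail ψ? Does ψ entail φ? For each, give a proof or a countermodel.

Not equivalent: only (⇒) holds.

Forward direction. Assume the antecedent. If t is true, ¬t → ((t & r) ∨ (p → r)) reduces to true regardless of the other variables. If t is false, the antecedent forces (r = F, t = F, p = F) or (r = T, t = F, p = F), and ¬t → ((t & r) ∨ (p → r)) holds there. Either way ¬t → ((t & r) ∨ (p → r)) holds.

Converse. This fails. Under r = T, t = F, p = T, the left side is false but the right side is true.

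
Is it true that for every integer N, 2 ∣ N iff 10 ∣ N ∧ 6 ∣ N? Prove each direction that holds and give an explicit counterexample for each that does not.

Forward direction. This fails: take N = 2. Certainly 2 ∣ 2, but 10 ∤ 2.

Converse. Suppose 10 ∣ N and 6 ∣ N. Any common multiple of 10 and 6 is a multiple of their lcm; here lcm(10, 6) = 10·6/gcd(10, 6) = 60/2 = 30, so 30 ∣ N. Since 2 ∣ 30, it follows that 2 ∣ N.

Only the converse holds.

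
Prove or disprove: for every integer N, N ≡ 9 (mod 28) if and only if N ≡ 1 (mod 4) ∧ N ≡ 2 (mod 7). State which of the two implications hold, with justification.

(←) If N ≡ 1 (mod 4) and N ≡ 2 (mod 7), then by the Chinese remainder theorem N ≡ 9 (mod 28). This is exactly N ≡ 9 (mod 28).

(→) Suppose N ≡ 9 (mod 28); write N = 28j + 9. Since 4 ∣ 28, reducing mod 4 gives N ≡ 9 ≡ 1 (mod 4); since 7 ∣ 28, reducing mod 7 gives N ≡ 9 ≡ 2 (mod 7).

Both directions hold.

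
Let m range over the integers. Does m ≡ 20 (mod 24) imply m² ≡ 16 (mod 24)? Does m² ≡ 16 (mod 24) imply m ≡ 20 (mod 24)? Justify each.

The forward direction holds; the converse fails.

[⇒] Suppose m ≡ 20 (mod 24). Write m = 24j + 20. Then (24j + 20)² = 576j² + 960j + 400 = 24(24j² + 40j + 16) + 16, so m² ≡ 16 (mod 24).

[⇐] This fails: take m = 4. Then 4² = 16 ≡ 16 (mod 24), yet 4 ≡ 4 (mod 24), not 20.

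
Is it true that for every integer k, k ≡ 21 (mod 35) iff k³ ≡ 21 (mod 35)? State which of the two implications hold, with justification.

Both directions hold; the statement is true.

Forward direction. Suppose k ≡ 21 (mod 35). Write k = 35j + 21. Then (35j + 21)³ = 42875j³ + 77175j² + 46305j + 9261 = 35(1225j³ + 2205j² + 1323j + 264) + 21, so k³ ≡ 21 (mod 35).

Converse. Suppose k³ ≡ 21 (mod 35). The only residue r in {0, …, 34} with r³ ≡ 21 (mod 35) is r = 21, so k ≡ 21 (mod 35).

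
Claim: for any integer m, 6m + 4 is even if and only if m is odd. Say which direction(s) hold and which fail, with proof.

(→) This fails: take m = 4. Then 6m + 4 = 28, which is even, yet m = 4 is even, not odd.

(←) Suppose m is odd. Since 6 is even, 6m is even for every m, so 6m + 4 has the same parity as 4, which is even. Hence 6m + 4 is even.

Only the reverse direction holds.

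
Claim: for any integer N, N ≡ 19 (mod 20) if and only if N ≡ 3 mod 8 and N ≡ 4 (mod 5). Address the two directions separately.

Only the reverse direction holds.

[⇒] This fails: N = 39 gives 39 ≡ 19 (mod 20) but 39 ≡ 7 (mod 8), so the conjunction on the right does not hold.

[⇐] Conversely, if N ≡ 3 (mod 8) and N ≡ 4 (mod 5), then by the Chinese remainder theorem N ≡ 19 (mod 40). Since 19 ≡ 19 (mod 20) and 20 ∣ 40, we get N ≡ 19 (mod 20).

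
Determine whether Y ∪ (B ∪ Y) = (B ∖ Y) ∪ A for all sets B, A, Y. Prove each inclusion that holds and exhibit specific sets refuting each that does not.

Both inclusions fail.

Forward inclusion. This inclusion fails. Take B = ∅, A = ∅, Y = {1}; then 1 ∈ Y ∪ (B ∪ Y) but 1 ∉ (B ∖ Y) ∪ A.

Reverse inclusion. This inclusion fails. Take B = ∅, A = {1}, Y = ∅; then 1 ∈ (B ∖ Y) ∪ A but 1 ∉ Y ∪ (B ∪ Y).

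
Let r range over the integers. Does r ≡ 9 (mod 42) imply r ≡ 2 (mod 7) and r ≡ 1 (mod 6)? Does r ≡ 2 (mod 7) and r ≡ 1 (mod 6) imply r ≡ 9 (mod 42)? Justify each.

[⇒] This fails: r = 9 gives 9 ≡ 9 (mod 42) but 9 ≡ 3 (mod 6), so the conjunction on the right does not hold.

[⇐] This fails: r = 37 satisfies both congruences on the right (37 ≡ 2 mod 7 and 37 ≡ 1 mod 6) yet 37 ≡ 37 (mod 42), not 9.

Both directions fail.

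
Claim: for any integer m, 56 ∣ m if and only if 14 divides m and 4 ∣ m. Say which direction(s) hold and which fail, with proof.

Only the forward direction holds.

Forward direction. If 56 ∣ m, write m = 56q. Since 56 = 4·14, m = 14·(4q), so 14 ∣ m; and since 56 = 14·4, m = 4·(14q), so 4 ∣ m.

Converse. This fails: take m = 28. Both 14 ∣ 28 and 4 ∣ 28, yet 28 is not a multiple of 56 (since 28 = 0·56 + 28), so 56 ∤ 28.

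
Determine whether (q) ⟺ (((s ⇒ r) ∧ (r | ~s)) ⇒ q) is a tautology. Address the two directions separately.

The forward direction holds; the converse fails.

(⇒) Assume the antecedent. If r is true, the antecedent forces (r = T, s = F, q = T) or (r = T, s = T, q = T), and ((s ⇒ r) ∧ (r | ~s)) ⇒ q holds there. If r is false, the antecedent forces (r = F, s = F, q = T) or (r = F, s = T, q = T), and ((s ⇒ r) ∧ (r | ~s)) ⇒ q holds there. Either way ((s ⇒ r) ∧ (r | ~s)) ⇒ q holds.

(⇐) This fails. Under r = F, s = T, q = F, the left side is false but the right side is true.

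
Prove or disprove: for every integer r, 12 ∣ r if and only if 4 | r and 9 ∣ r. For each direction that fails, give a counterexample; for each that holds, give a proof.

The forward direction fails; the converse holds.

(→) This fails: take r = 12. Certainly 12 ∣ 12, but 9 ∤ 12.

(←) Suppose 4 ∣ r and 9 ∣ r. Any common multiple of 4 and 9 is a multiple of their lcm; here gcd(4, 9) = 1, so lcm(4, 9) = 4·9 = 36, so 36 ∣ r. Since 12 ∣ 36, it follows that 12 ∣ r.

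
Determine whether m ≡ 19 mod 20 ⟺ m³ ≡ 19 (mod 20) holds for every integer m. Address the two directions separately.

Both directions hold.

(⟹) Suppose m ≡ 19 mod 20. Write m = 20j + 19. Then (20j + 19)³ = 8000j³ + 22800j² + 21660j + 6859 = 20(400j³ + 1140j² + 1083j + 342) + 19, so m³ ≡ 19 (mod 20).

(⟸) Conversely, suppose m³ ≡ 19 (mod 20). The only residue r in {0, …, 19} with r³ ≡ 19 (mod 20) is r = 19, so m ≡ 19 (mod 20).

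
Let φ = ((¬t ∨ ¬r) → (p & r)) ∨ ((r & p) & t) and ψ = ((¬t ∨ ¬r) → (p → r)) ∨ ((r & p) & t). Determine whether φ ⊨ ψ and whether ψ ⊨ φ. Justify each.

(⟸) This fails. Under p = F, r = F, t = F, the left side is false but the right side is true.

(⟹) Assume the antecedent. If p is true, the antecedent forces (p = T, r = T, t = F) or (p = T, r = T, t = T), and the consequent holds there. If p is false, the consequent reduces to true regardless of the other variables. Either way the consequent holds.

Only the forward direction holds.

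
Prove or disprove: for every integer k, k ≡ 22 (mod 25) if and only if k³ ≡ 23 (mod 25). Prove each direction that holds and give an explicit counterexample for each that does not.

(→) Suppose k ≡ 22 (mod 25). Write k = 25j + 22. Then (25j + 22)³ = 15625j³ + 41250j² + 36300j + 10648 = 25(625j³ + 1650j² + 1452j + 425) + 23, so k³ ≡ 23 (mod 25).

(←) Conversely, suppose k³ ≡ 23 (mod 25). The only residue r in {0, …, 24} with r³ ≡ 23 (mod 25) is r = 22, so k ≡ 22 (mod 25).

The biconditional holds.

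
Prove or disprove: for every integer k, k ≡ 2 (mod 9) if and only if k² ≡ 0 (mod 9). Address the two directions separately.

Neither implication holds.

Forward direction. This fails: take k = 2. Then 2 ≡ 2 (mod 9), but 2² = 4 ≡ 4 (mod 9), not 0.

Converse. This fails: take k = 0. Then 0² = 0 ≡ 0 (mod 9), yet 0 ≡ 0 (mod 9), not 2.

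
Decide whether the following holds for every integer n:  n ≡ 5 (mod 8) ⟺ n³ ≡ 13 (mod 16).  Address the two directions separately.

(←) The residues r modulo 16 with r³ ≡ 13 (mod 16) are exactly {5}, and each is ≡ 5 (mod 8).

(→) This fails: take n = 13. Then 13 ≡ 5 (mod 8), but 13³ = 2197 ≡ 5 (mod 16), not 13.

(⇒) fails; (⇐) holds.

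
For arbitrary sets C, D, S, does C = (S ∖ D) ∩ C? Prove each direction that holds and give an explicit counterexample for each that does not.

Forward inclusion. This inclusion fails. Take C = {1}, D = ∅, S = ∅; then 1 ∈ C but 1 ∉ (S ∖ D) ∩ C.

Reverse inclusion. Let x ∈ (S ∖ D) ∩ C. Then x ∈ C ∩ S and x ∉ D, from which x ∈ C.

The sets are not equal: only the reverse inclusion holds.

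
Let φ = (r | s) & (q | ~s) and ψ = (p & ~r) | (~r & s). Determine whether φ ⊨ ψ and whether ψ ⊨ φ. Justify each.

Neither direction holds.

(⟹) This fails. Under s = F, r = T, q = F, p = F, the left side is true but the right side is false.

(⟸) This fails. Under s = T, r = F, q = F, p = F, the left side is false but the right side is true.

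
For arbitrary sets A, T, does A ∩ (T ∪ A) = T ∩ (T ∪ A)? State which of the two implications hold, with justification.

Neither inclusion holds.

(⊆) This inclusion fails. Take A = {1}, T = ∅; then 1 ∈ A ∩ (T ∪ A) but 1 ∉ T ∩ (T ∪ A).

(⊇) This inclusion fails. Take A = ∅, T = {1}; then 1 ∈ T ∩ (T ∪ A) but 1 ∉ A ∩ (T ∪ A).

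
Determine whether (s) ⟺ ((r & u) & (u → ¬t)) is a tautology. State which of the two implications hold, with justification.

Forward direction. This fails. Under s = T, t = F, r = F, u = F, the left side is true but the right side is false.

Converse. This fails. Under s = F, t = F, r = T, u = T, the left side is false but the right side is true.

Neither direction holds.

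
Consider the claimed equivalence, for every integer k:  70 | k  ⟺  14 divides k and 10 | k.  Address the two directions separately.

Both directions hold; the statement is true.

(→) If 70 ∣ k, write k = 70q. Since 70 = 5·14, k = 14·(5q), so 14 ∣ k; and since 70 = 7·10, k = 10·(7q), so 10 ∣ k.

(←) Suppose 14 ∣ k and 10 ∣ k. Any common multiple of 14 and 10 is a multiple of their lcm; here lcm(14, 10) = 14·10/gcd(14, 10) = 140/2 = 70, so 70 ∣ k.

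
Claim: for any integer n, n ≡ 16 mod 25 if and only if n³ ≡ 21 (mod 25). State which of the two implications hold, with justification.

(⟹) Suppose n ≡ 16 mod 25. Write n = 25j + 16. Then (25j + 16)³ = 15625j³ + 30000j² + 19200j + 4096 = 25(625j³ + 1200j² + 768j + 163) + 21, so n³ ≡ 21 (mod 25).

(⟸) Conversely, suppose n³ ≡ 21 (mod 25). The only residue r in {0, …, 24} with r³ ≡ 21 (mod 25) is r = 16, so n ≡ 16 (mod 25).

Both directions hold.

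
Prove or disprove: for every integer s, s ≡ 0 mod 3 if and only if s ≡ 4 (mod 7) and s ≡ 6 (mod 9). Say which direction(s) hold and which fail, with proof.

Forward direction. This fails: s = 0 gives 0 ≡ 0 (mod 3) but 0 ≡ 0 (mod 7), so the conjunction on the right does not hold.

Converse. If s ≡ 4 (mod 7) and s ≡ 6 (mod 9), then by the Chinese remainder theorem s ≡ 60 (mod 63). Since 60 ≡ 0 (mod 3) and 3 ∣ 63, we get s ≡ 0 (mod 3).

Not equivalent: only (⇐) holds.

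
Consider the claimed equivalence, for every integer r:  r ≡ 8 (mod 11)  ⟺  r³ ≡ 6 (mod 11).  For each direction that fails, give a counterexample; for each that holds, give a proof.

(⇒) Suppose r ≡ 8 (mod 11). Write r = 11j + 8. Then (11j + 8)³ = 1331j³ + 2904j² + 2112j + 512 = 11(121j³ + 264j² + 192j + 46) + 6, so r³ ≡ 6 (mod 11).

(⇐) Conversely, suppose r³ ≡ 6 (mod 11). The only residue r in {0, …, 10} with r³ ≡ 6 (mod 11) is r = 8, so r ≡ 8 (mod 11).

The biconditional holds.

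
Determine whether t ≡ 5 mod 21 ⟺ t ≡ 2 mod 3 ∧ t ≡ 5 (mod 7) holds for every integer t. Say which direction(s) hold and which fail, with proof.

Both directions hold; the statement is true.

(⟹) Suppose t ≡ 5 (mod 21); write t = 21j + 5. Since 3 ∣ 21, reducing mod 3 gives t ≡ 5 ≡ 2 (mod 3); since 7 ∣ 21, reducing mod 7 gives t ≡ 5 (mod 7).

(⟸) Conversely, if t ≡ 2 (mod 3) and t ≡ 5 (mod 7), then by the Chinese remainder theorem t ≡ 5 (mod 21). This is exactly t ≡ 5 (mod 21).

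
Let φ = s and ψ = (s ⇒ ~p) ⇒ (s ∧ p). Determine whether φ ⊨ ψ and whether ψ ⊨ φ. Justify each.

Forward direction. This fails. Under s = T, p = F, the left side is true but the right side is false.

Converse. Assume the antecedent. If s is true, s reduces to true regardless of the other variables. If s is false, the antecedent cannot hold. Either way s holds.

Only the converse holds.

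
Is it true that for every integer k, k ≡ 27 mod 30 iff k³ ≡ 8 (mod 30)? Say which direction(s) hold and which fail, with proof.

Both directions fail.

(⇒) This fails: take k = 27. Then 27 ≡ 27 (mod 30), but 27³ = 19683 ≡ 3 (mod 30), not 8.

(⇐) This fails: take k = 2. Then 2³ = 8 ≡ 8 (mod 30), yet 2 ≡ 2 (mod 30), not 27.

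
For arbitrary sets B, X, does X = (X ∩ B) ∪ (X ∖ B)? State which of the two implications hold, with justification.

Both inclusions hold.

(⟹) Let x ∈ X. Then either x ∈ X and x ∉ B; or x ∈ B ∩ X. In each case x ∈ (X ∩ B) ∪ (X ∖ B), so X ⊆ (X ∩ B) ∪ (X ∖ B).

(⟸) Let x ∈ (X ∩ B) ∪ (X ∖ B). Then either x ∈ X and x ∉ B; or x ∈ B ∩ X. In each case x ∈ X, so (X ∩ B) ∪ (X ∖ B) ⊆ X.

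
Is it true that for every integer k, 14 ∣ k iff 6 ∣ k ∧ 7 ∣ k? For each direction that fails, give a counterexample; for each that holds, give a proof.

Not equivalent: only (⇐) holds.

(⇒) This fails: take k = 14. Certainly 14 ∣ 14, but 6 ∤ 14.

(⇐) Suppose 6 ∣ k and 7 ∣ k. Any common multiple of 6 and 7 is a multiple of their lcm; here gcd(6, 7) = 1, so lcm(6, 7) = 6·7 = 42, so 42 ∣ k. Since 14 ∣ 42, it follows that 14 ∣ k.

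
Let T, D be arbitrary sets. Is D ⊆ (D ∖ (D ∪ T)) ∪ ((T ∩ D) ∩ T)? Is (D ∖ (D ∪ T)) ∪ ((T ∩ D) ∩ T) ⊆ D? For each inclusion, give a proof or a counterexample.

The sets are not equal: only the reverse inclusion holds.

(⊇) Let x ∈ (D ∖ (D ∪ T)) ∪ ((T ∩ D) ∩ T). Then x ∈ T ∩ D, from which x ∈ D.

(⊆) This inclusion fails. Take T = ∅, D = {1}; then 1 ∈ D but 1 ∉ (D ∖ (D ∪ T)) ∪ ((T ∩ D) ∩ T).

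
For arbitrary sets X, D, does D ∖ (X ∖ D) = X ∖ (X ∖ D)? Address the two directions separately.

(⊆) This inclusion fails. Take X = ∅, D = {1}; then 1 ∈ D ∖ (X ∖ D) but 1 ∉ X ∖ (X ∖ D).

(⊇) Let x ∈ X ∖ (X ∖ D). Then x ∈ X ∩ D, from which x ∈ D ∖ (X ∖ D).

(⊆) fails; (⊇) holds.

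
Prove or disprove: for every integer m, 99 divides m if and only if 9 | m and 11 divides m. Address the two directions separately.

Both directions hold.

(⇒) If 99 ∣ m, write m = 99q. Since 99 = 11·9, m = 9·(11q), so 9 ∣ m; and since 99 = 9·11, m = 11·(9q), so 11 ∣ m.

(⇐) Suppose 9 ∣ m and 11 ∣ m. Any common multiple of 9 and 11 is a multiple of their lcm; here gcd(9, 11) = 1, so lcm(9, 11) = 9·11 = 99, so 99 ∣ m.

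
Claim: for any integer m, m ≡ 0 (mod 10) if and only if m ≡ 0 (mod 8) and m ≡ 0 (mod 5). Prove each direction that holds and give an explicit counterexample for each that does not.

(→) This fails: m = 10 gives 10 ≡ 0 (mod 10) but 10 ≡ 2 (mod 8), so the conjunction on the right does not hold.

(←) Conversely, if m ≡ 0 (mod 8) and m ≡ 0 (mod 5), then by the Chinese remainder theorem m ≡ 0 (mod 40). Since 0 ≡ 0 (mod 10) and 10 ∣ 40, we get m ≡ 0 (mod 10).

Only the reverse direction holds.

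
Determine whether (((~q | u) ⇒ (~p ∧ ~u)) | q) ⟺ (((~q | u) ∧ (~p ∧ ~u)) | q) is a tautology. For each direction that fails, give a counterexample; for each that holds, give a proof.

Converse. Assume the antecedent. If q is true, ((~q | u) ⇒ (~p ∧ ~u)) | q reduces to true regardless of the other variables. If q is false, the antecedent forces (q = F, p = F, u = F), and ((~q | u) ⇒ (~p ∧ ~u)) | q holds there. Either way ((~q | u) ⇒ (~p ∧ ~u)) | q holds.

Forward direction. Assume the antecedent. If q is true, ((~q | u) ∧ (~p ∧ ~u)) | q reduces to true regardless of the other variables. If q is false, the antecedent forces (q = F, p = F, u = F), and ((~q | u) ∧ (~p ∧ ~u)) | q holds there. Either way ((~q | u) ∧ (~p ∧ ~u)) | q holds.

Both implications hold.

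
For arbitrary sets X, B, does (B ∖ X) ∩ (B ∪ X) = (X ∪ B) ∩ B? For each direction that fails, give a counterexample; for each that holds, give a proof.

Only the forward inclusion holds.

(⊆) Let x ∈ (B ∖ X) ∩ (B ∪ X). Then x ∈ B and x ∉ X, from which x ∈ (X ∪ B) ∩ B.

(⊇) This inclusion fails. Take X = {1}, B = {1}; then 1 ∈ (X ∪ B) ∩ B but 1 ∉ (B ∖ X) ∩ (B ∪ X).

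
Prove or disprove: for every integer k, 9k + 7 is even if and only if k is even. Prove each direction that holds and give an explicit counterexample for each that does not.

(⇒) This fails: k = 7 gives 9k + 7 = 70, which is even, but 7 is odd, not even.

(⇐) This also fails: k = 2 is even, but 9k + 7 = 25 is odd, not even.

Neither direction holds.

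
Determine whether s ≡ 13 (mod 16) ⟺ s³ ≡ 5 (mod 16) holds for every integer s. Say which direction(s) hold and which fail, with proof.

Forward direction. Suppose s ≡ 13 (mod 16). Write s = 16j + 13. Then (16j + 13)³ = 4096j³ + 9984j² + 8112j + 2197 = 16(256j³ + 624j² + 507j + 137) + 5, so s³ ≡ 5 (mod 16).

Converse. Suppose s³ ≡ 5 (mod 16). The only residue r in {0, …, 15} with r³ ≡ 5 (mod 16) is r = 13, so s ≡ 13 (mod 16).

Both directions hold; the statement is true.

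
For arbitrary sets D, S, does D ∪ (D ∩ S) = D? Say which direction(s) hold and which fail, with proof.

Both inclusions hold; the sets are equal.

(⊆) Let x ∈ D ∪ (D ∩ S). Then either x ∈ D and x ∉ S; or x ∈ D ∩ S. In each case x ∈ D, so D ∪ (D ∩ S) ⊆ D.

(⊇) Let x ∈ D. Then either x ∈ D and x ∉ S; or x ∈ D ∩ S. In each case x ∈ D ∪ (D ∩ S), so D ⊆ D ∪ (D ∩ S).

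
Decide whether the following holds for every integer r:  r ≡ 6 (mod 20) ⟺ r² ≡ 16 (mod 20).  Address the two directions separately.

(⇒) Suppose r ≡ 6 (mod 20). Write r = 20j + 6. Then (20j + 6)² = 400j² + 240j + 36 = 20(20j² + 12j + 1) + 16, so r² ≡ 16 (mod 20).

(⇐) This fails: take r = 4. Then 4² = 16 ≡ 16 (mod 20), yet 4 ≡ 4 (mod 20), not 6.

Only the forward implication holds.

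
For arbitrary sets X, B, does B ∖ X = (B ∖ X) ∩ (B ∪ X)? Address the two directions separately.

Reverse inclusion. Let x ∈ (B ∖ X) ∩ (B ∪ X). Then x ∈ B and x ∉ X, from which x ∈ B ∖ X.

Forward inclusion. Let x ∈ B ∖ X. Then x ∈ B and x ∉ X, from which x ∈ (B ∖ X) ∩ (B ∪ X).

The two sets are equal.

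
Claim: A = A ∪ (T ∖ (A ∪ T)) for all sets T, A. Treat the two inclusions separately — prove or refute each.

Both inclusions hold.

(⊇) Let x ∈ A ∪ (T ∖ (A ∪ T)). Then either x ∈ A and x ∉ T; or x ∈ T ∩ A. In each case x ∈ A, so A ∪ (T ∖ (A ∪ T)) ⊆ A.

(⊆) Let x ∈ A. Then either x ∈ A and x ∉ T; or x ∈ T ∩ A. In each case x ∈ A ∪ (T ∖ (A ∪ T)), so A ⊆ A ∪ (T ∖ (A ∪ T)).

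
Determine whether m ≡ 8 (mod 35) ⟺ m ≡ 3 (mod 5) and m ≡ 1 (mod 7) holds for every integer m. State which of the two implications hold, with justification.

Forward direction. Suppose m ≡ 8 (mod 35); write m = 35j + 8. Since 5 ∣ 35, reducing mod 5 gives m ≡ 8 ≡ 3 (mod 5); since 7 ∣ 35, reducing mod 7 gives m ≡ 8 ≡ 1 (mod 7).

Converse. If m ≡ 3 (mod 5) and m ≡ 1 (mod 7), then by the Chinese remainder theorem m ≡ 8 (mod 35). This is exactly m ≡ 8 (mod 35).

The biconditional holds.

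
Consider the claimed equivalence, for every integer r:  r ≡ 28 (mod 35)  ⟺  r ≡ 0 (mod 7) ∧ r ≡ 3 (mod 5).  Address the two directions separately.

Both directions hold.

(→) Suppose r ≡ 28 (mod 35); write r = 35j + 28. Since 7 ∣ 35, reducing mod 7 gives r ≡ 28 ≡ 0 (mod 7); since 5 ∣ 35, reducing mod 5 gives r ≡ 28 ≡ 3 (mod 5).

(←) Conversely, if r ≡ 0 (mod 7) and r ≡ 3 (mod 5), then by the Chinese remainder theorem r ≡ 28 (mod 35). This is exactly r ≡ 28 (mod 35).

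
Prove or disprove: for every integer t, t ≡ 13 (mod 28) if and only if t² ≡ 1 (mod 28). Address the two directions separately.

(⟹) Suppose t ≡ 13 (mod 28). Write t = 28j + 13. Then (28j + 13)² = 784j² + 728j + 169 = 28(28j² + 26j + 6) + 1, so t² ≡ 1 (mod 28).

(⟸) This fails: take t = 1. Then 1² = 1 ≡ 1 (mod 28), yet 1 ≡ 1 (mod 28), not 13.

Only the forward direction holds.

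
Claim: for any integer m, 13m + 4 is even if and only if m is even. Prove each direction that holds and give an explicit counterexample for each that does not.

(⟸) Suppose m is even; write m = 2j. Then 13m + 4 = 13·(2j) + 4 = 2·13j + 4, which is even.

(⟹) Suppose 13m + 4 is even. Since 13 is odd, 13m and m have the same parity, so 13m + 4 ≡ m + 4 (mod 2). As 4 is even, 13m + 4 is even exactly when m is even. Thus m is even.

Both implications hold.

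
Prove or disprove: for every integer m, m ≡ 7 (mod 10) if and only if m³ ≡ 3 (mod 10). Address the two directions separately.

Both implications hold.

[⇒] Suppose m ≡ 7 (mod 10). Write m = 10j + 7. Then (10j + 7)³ = 1000j³ + 2100j² + 1470j + 343 = 10(100j³ + 210j² + 147j + 34) + 3, so m³ ≡ 3 (mod 10).

[⇐] For the converse, argue contrapositively. If m ≢ 7 (mod 10), then m is congruent to one of 0, 1, 2, 3, 4, 5, 6, 8, 9 modulo 10, and these give m³ ≡ 0, 1, 8, 7, 4, 5, 6, 2, 9 respectively — never 3.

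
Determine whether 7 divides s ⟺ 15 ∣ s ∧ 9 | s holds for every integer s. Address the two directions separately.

Both directions fail.

(→) This fails: take s = 7. Certainly 7 ∣ 7, but 15 ∤ 7.

(←) This fails: take s = 45. Both 15 ∣ 45 and 9 ∣ 45, yet 45 is not a multiple of 7 (since 45 = 6·7 + 3), so 7 ∤ 45.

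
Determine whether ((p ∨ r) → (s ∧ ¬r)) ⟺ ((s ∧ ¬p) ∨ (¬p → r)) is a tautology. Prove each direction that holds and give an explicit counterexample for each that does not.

(→) This fails. Under p = F, r = F, s = F, the left side is true but the right side is false.

(←) This fails. Under p = T, r = F, s = F, the left side is false but the right side is true.

Neither direction holds.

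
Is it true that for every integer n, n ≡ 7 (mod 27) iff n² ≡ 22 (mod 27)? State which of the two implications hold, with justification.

Only the forward direction holds.

(→) Suppose n ≡ 7 (mod 27). Write n = 27j + 7. Then (27j + 7)² = 729j² + 378j + 49 = 27(27j² + 14j + 1) + 22, so n² ≡ 22 (mod 27).

(←) This fails: take n = 20. Then 20² = 400 ≡ 22 (mod 27), yet 20 ≡ 20 (mod 27), not 7.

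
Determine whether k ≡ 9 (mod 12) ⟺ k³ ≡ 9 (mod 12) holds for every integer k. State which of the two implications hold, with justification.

(→) Suppose k ≡ 9 (mod 12). Write k = 12j + 9. Then (12j + 9)³ = 1728j³ + 3888j² + 2916j + 729 = 12(144j³ + 324j² + 243j + 60) + 9, so k³ ≡ 9 (mod 12).

(←) Conversely, suppose k³ ≡ 9 (mod 12). The only residue r in {0, …, 11} with r³ ≡ 9 (mod 12) is r = 9, so k ≡ 9 (mod 12).

The biconditional holds.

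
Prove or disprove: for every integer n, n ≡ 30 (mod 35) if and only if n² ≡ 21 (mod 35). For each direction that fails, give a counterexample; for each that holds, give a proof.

(⇒) fails and (⇐) fails.

(⇒) This fails: take n = 30. Then 30 ≡ 30 (mod 35), but 30² = 900 ≡ 25 (mod 35), not 21.

(⇐) This fails: take n = 14. Then 14² = 196 ≡ 21 (mod 35), yet 14 ≡ 14 (mod 35), not 30.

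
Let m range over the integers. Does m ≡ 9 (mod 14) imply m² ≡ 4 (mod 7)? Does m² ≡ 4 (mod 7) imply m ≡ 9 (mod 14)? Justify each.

Not equivalent: only (⇒) holds.

[⇐] This fails: take m = 2. Then 2² = 4 ≡ 4 (mod 7), yet 2 ≡ 2 (mod 14), not 9.

[⇒] Suppose m ≡ 9 (mod 14). Then m² ≡ 9² = 81 (mod 14), and since 7 ∣ 14, also m² ≡ 4 (mod 7).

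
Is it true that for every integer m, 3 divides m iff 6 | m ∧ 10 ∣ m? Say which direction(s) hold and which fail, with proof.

Forward direction. This fails: take m = 3. Certainly 3 ∣ 3, but 6 ∤ 3.

Converse. Suppose 6 ∣ m and 10 ∣ m. Any common multiple of 6 and 10 is a multiple of their lcm; here lcm(6, 10) = 6·10/gcd(6, 10) = 60/2 = 30, so 30 ∣ m. Since 3 ∣ 30, it follows that 3 ∣ m.

(⇒) fails; (⇐) holds.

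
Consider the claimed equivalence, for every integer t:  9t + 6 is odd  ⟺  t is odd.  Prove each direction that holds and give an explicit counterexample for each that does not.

(→) Suppose 9t + 6 is odd. Since 9 is odd, 9t and t have the same parity, so 9t + 6 ≡ t + 6 (mod 2). As 6 is even, 9t + 6 is odd exactly when t is odd. Thus t is odd.

(←) Conversely, suppose t is odd; write t = 2j + 1. Then 9t + 6 = 9·(2j + 1) + 6 = 2·9j + 15, which is odd.

The biconditional holds.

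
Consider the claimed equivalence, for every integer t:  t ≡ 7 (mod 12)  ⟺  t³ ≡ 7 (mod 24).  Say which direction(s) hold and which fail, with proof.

[⇒] This fails: take t = 19. Then 19 ≡ 7 (mod 12), but 19³ = 6859 ≡ 19 (mod 24), not 7.

[⇐] Conversely, the residues r modulo 24 with r³ ≡ 7 (mod 24) are exactly {7}, and each is ≡ 7 (mod 12).

Only the converse holds.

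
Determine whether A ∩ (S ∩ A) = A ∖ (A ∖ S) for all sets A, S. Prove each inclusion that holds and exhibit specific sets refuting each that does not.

(⟹) Let x ∈ A ∩ (S ∩ A). Then x ∈ A ∩ S, from which x ∈ A ∖ (A ∖ S).

(⟸) Let x ∈ A ∖ (A ∖ S). Then x ∈ A ∩ S, from which x ∈ A ∩ (S ∩ A).

The two sets are equal.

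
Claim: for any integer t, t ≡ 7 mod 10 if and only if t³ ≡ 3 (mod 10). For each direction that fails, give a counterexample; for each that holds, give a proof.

[⇐] For the converse, argue contrapositively. If t ≢ 7 (mod 10), then t is congruent to one of 0, 1, 2, 3, 4, 5, 6, 8, 9 modulo 10, and these give t³ ≡ 0, 1, 8, 7, 4, 5, 6, 2, 9 respectively — never 3.

[⇒] Suppose t ≡ 7 mod 10. Write t = 10j + 7. Then (10j + 7)³ = 1000j³ + 2100j² + 1470j + 343 = 10(100j³ + 210j² + 147j + 34) + 3, so t³ ≡ 3 (mod 10).

Equivalent; both directions hold.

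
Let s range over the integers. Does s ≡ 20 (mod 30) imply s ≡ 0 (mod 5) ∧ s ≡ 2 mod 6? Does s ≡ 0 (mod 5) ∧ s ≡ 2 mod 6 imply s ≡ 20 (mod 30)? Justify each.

(⇒) Suppose s ≡ 20 (mod 30); write s = 30j + 20. Since 5 ∣ 30, reducing mod 5 gives s ≡ 20 ≡ 0 (mod 5); since 6 ∣ 30, reducing mod 6 gives s ≡ 20 ≡ 2 (mod 6).

(⇐) Conversely, if s ≡ 0 (mod 5) and s ≡ 2 (mod 6), then by the Chinese remainder theorem s ≡ 20 (mod 30). This is exactly s ≡ 20 (mod 30).

Both directions hold.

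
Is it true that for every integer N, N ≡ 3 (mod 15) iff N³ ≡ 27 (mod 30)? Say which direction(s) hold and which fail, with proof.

(⇒) fails; (⇐) holds.

(→) This fails: take N = 18. Then 18 ≡ 3 (mod 15), but 18³ = 5832 ≡ 12 (mod 30), not 27.

(←) Conversely, the residues r modulo 30 with r³ ≡ 27 (mod 30) are exactly {3}, and each is ≡ 3 (mod 15).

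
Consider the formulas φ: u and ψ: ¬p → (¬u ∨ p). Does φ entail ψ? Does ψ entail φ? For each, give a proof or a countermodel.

(⇒) This fails. Under u = T, p = F, the left side is true but the right side is false.

(⇐) This fails. Under u = F, p = F, the left side is false but the right side is true.

Neither direction holds.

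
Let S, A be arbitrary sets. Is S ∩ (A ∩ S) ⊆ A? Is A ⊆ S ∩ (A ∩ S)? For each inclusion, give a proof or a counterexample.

Forward inclusion. Let x ∈ S ∩ (A ∩ S). Then x ∈ S ∩ A, from which x ∈ A.

Reverse inclusion. This inclusion fails. Take S = ∅, A = {1}; then 1 ∈ A but 1 ∉ S ∩ (A ∩ S).

The sets are not equal: only the forward inclusion holds.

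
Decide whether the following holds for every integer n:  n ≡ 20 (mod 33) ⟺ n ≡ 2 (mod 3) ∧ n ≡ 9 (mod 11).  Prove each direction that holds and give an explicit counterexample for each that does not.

The biconditional holds.

Forward direction. Suppose n ≡ 20 (mod 33); write n = 33j + 20. Since 3 ∣ 33, reducing mod 3 gives n ≡ 20 ≡ 2 (mod 3); since 11 ∣ 33, reducing mod 11 gives n ≡ 20 ≡ 9 (mod 11).

Converse. If n ≡ 2 (mod 3) and n ≡ 9 (mod 11), then by the Chinese remainder theorem n ≡ 20 (mod 33). This is exactly n ≡ 20 (mod 33).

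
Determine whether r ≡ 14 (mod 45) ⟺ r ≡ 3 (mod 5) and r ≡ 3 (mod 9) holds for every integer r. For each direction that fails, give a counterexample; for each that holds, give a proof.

(⟹) This fails: r = 14 gives 14 ≡ 14 (mod 45) but 14 ≡ 4 (mod 5), so the conjunction on the right does not hold.

(⟸) This fails: r = 3 satisfies both congruences on the right (3 ≡ 3 mod 5 and 3 ≡ 3 mod 9) yet 3 ≡ 3 (mod 45), not 14.

Neither implication holds.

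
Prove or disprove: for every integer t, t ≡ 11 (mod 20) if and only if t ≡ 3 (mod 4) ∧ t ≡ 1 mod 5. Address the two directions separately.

[⇒] Suppose t ≡ 11 (mod 20); write t = 20j + 11. Since 4 ∣ 20, reducing mod 4 gives t ≡ 11 ≡ 3 (mod 4); since 5 ∣ 20, reducing mod 5 gives t ≡ 11 ≡ 1 (mod 5).

[⇐] Conversely, if t ≡ 3 (mod 4) and t ≡ 1 (mod 5), then by the Chinese remainder theorem t ≡ 11 (mod 20). This is exactly t ≡ 11 (mod 20).

Equivalent; both directions hold.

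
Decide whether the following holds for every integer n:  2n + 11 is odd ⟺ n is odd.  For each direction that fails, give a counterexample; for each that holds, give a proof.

(⇒) This fails: take n = 2. Then 2n + 11 = 15, which is odd, yet n = 2 is even, not odd.

(⇐) Suppose n is odd. Since 2 is even, 2n is even for every n, so 2n + 11 has the same parity as 11, which is odd. Hence 2n + 11 is odd.

The forward direction fails; the converse holds.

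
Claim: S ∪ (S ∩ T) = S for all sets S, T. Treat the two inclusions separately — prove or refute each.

The two sets are equal.

(⊆) Let x ∈ S ∪ (S ∩ T). Then either x ∈ S and x ∉ T; or x ∈ S ∩ T. In each case x ∈ S, so S ∪ (S ∩ T) ⊆ S.

(⊇) Let x ∈ S. Then either x ∈ S and x ∉ T; or x ∈ S ∩ T. In each case x ∈ S ∪ (S ∩ T), so S ⊆ S ∪ (S ∩ T).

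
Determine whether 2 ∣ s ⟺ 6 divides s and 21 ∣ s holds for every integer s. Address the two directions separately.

Only the reverse direction holds.

(→) This fails: take s = 2. Certainly 2 ∣ 2, but 6 ∤ 2.

(←) Suppose 6 ∣ s and 21 ∣ s. Any common multiple of 6 and 21 is a multiple of their lcm; here lcm(6, 21) = 6·21/gcd(6, 21) = 126/3 = 42, so 42 ∣ s. Since 2 ∣ 42, it follows that 2 ∣ s.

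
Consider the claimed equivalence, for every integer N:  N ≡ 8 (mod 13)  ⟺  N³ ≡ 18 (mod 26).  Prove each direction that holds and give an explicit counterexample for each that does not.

(⇒) fails and (⇐) fails.

Forward direction. This fails: take N = 21. Then 21 ≡ 8 (mod 13), but 21³ = 9261 ≡ 5 (mod 26), not 18.

Converse. This fails: take N = 20. Then 20³ = 8000 ≡ 18 (mod 26), yet 20 ≡ 7 (mod 13), not 8.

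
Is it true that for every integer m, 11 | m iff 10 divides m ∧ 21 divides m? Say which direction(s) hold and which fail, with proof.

Forward direction. This fails: take m = 11. Certainly 11 ∣ 11, but 10 ∤ 11.

Converse. This fails: take m = 210. Both 10 ∣ 210 and 21 ∣ 210, yet 210 is not a multiple of 11 (since 210 = 19·11 + 1), so 11 ∤ 210.

Neither implication holds.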